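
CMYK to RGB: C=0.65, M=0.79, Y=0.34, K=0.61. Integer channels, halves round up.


R = 255 × (1-C) × (1-K) = 255 × 0.35 × 0.39 = 34.8075 → 35
G = 255 × (1-M) × (1-K) = 255 × 0.21 × 0.39 = 20.8845 → 21
B = 255 × (1-Y) × (1-K) = 255 × 0.66 × 0.39 = 65.637 → 66
= RGB(35, 21, 66)


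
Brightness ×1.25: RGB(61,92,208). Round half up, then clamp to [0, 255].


Multiply each channel by 1.25, round half up, clamp to [0, 255]
R: 61×1.25 = 76.25 → round → 76
G: 92×1.25 = 115
B: 208×1.25 = 260 → clamp → 255
= RGB(76, 115, 255)


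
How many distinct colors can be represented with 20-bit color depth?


Colors = 2^bits = 2^20
= 1,048,576 colors


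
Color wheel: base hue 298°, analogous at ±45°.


Base hue: 298°
Left analog: (298 - 45) mod 360 = 253°
Right analog: (298 + 45) mod 360 = 343°
Analogous hues = 253° and 343°


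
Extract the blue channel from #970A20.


Color: #970A20
R = 97 = 151
G = 0A = 10
B = 20 = 32
Blue = 32


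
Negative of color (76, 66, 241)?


Invert: (255-R, 255-G, 255-B)
R: 255-76 = 179
G: 255-66 = 189
B: 255-241 = 14
= RGB(179, 189, 14)


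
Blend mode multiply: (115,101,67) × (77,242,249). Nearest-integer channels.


Multiply: C = A×B/255, rounded to nearest integer
R: 115×77/255 = 8855/255 ≈ 34.725 → 35
G: 101×242/255 = 24442/255 ≈ 95.851 → 96
B: 67×249/255 = 16683/255 ≈ 65.424 → 65
= RGB(35, 96, 65)


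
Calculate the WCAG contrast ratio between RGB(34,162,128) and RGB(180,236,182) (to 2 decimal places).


Linearize each sRGB channel c=v/255: c/12.92 if c ≤ 0.04045 else ((c+0.055)/1.055)^2.4
L = 0.2126×R_lin + 0.7152×G_lin + 0.0722×B_lin
Color 1 (34,162,128):
  R=34: 34/255≈0.1333 > 0.04045 → ((0.1333+0.055)/1.055)^2.4 ≈ 0.01600
  G=162: 162/255≈0.6353 > 0.04045 → ((0.6353+0.055)/1.055)^2.4 ≈ 0.36131
  B=128: 128/255≈0.5020 > 0.04045 → ((0.5020+0.055)/1.055)^2.4 ≈ 0.21586
  L1 = 0.2126×0.01600 + 0.7152×0.36131 + 0.0722×0.21586 ≈ 0.27739
Color 2 (180,236,182):
  R=180: 180/255≈0.7059 > 0.04045 → ((0.7059+0.055)/1.055)^2.4 ≈ 0.45641
  G=236: 236/255≈0.9255 > 0.04045 → ((0.9255+0.055)/1.055)^2.4 ≈ 0.83880
  B=182: 182/255≈0.7137 > 0.04045 → ((0.7137+0.055)/1.055)^2.4 ≈ 0.46778
  L2 = 0.2126×0.45641 + 0.7152×0.83880 + 0.0722×0.46778 ≈ 0.73072
Lighter = 0.73072, Darker = 0.27739
Ratio = (L_lighter + 0.05) / (L_darker + 0.05)
Ratio = (0.73072 + 0.05) / (0.27739 + 0.05) = 0.78072 / 0.32739 ≈ 2.3846
Ratio ≈ 2.38:1


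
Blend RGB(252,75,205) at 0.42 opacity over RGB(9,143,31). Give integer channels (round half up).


C = α×F + (1-α)×B, with 1-α = 0.58
R: 0.42×252 + 0.58×9 = 105.84 + 5.22 = 111.06 → 111
G: 0.42×75 + 0.58×143 = 31.50 + 82.94 = 114.44 → 114
B: 0.42×205 + 0.58×31 = 86.10 + 17.98 = 104.08 → 104
= RGB(111, 114, 104)


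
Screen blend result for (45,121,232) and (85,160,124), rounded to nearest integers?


Screen: C = 255 - (255-A)×(255-B)/255, rounded to nearest integer
R: 255 - (255-45)×(255-85)/255 = 255 - 35700/255 ≈ 255 - 140.000 = 115.000 → 115
G: 255 - (255-121)×(255-160)/255 = 255 - 12730/255 ≈ 255 - 49.922 = 205.078 → 205
B: 255 - (255-232)×(255-124)/255 = 255 - 3013/255 ≈ 255 - 11.816 = 243.184 → 243
= RGB(115, 205, 243)


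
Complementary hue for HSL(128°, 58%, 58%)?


Complement = opposite side of color wheel = hue + 180°
H' = (128 + 180) mod 360 = 308°
S and L unchanged.
= HSL(308°, 58%, 58%)


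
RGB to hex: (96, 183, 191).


R = 96 → 60 (hex)
G = 183 → B7 (hex)
B = 191 → BF (hex)
Hex = #60B7BF


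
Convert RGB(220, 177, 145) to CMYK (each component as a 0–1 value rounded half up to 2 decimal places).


R'=220/255≈0.8627, G'=177/255≈0.6941, B'=145/255≈0.5686
K = 1 - max(R',G',B') = 1 - 220/255 = 35/255 = 0.13725… → 0.14
(1-R'-K)/(1-K) simplifies to (max-R)/max with max = 220:
C = (220-220)/220 = 0/220 = 0 → 0.00
M = (220-177)/220 = 43/220 = 0.19545… → 0.20
Y = (220-145)/220 = 75/220 = 0.34090… → 0.34
= CMYK(0.00, 0.20, 0.34, 0.14)


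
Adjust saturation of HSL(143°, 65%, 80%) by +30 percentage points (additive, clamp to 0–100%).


Original S = 65%
Adjustment = +30 percentage points
New S = 65 + (30) = 95
Clamp to [0, 100] → 95
= HSL(143°, 95%, 80%)


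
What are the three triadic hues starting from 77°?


Triadic: equally spaced at 120° intervals
H1 = 77°
H2 = (77 + 120) mod 360 = 197°
H3 = (77 + 240) mod 360 = 317°
Triadic = 77°, 197°, 317°


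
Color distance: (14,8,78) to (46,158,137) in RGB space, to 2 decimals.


d = √[(R₁-R₂)² + (G₁-G₂)² + (B₁-B₂)²]
d = √[(14-46)² + (8-158)² + (78-137)²]
d = √[1024 + 22500 + 3481]
d = √27005
d ≈ 164.33


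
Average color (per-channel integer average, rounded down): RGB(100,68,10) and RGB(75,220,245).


Midpoint: each channel = ⌊(C₁+C₂)/2⌋
R: ⌊(100+75)/2⌋ = 87
G: ⌊(68+220)/2⌋ = 144
B: ⌊(10+245)/2⌋ = 127
= RGB(87, 144, 127)


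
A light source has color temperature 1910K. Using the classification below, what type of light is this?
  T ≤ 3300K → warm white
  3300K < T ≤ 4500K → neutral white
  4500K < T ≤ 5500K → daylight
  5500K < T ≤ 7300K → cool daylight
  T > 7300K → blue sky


Temperature: 1910K
1910K ≤ 3300K → warm white
Classification: warm white


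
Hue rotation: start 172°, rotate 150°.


New hue = (H + rotation) mod 360
New hue = (172 + 150) mod 360
= 322 mod 360
= 322°


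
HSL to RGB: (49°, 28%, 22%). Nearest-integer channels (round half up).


H=49°, S=0.28, L=0.22
C = (1-|2L-1|)×S = (1-|-0.56|)×0.28 = 0.1232
H' = H/60 = 49/60 ≈ 0.8167; X = C×(1-|H' mod 2 - 1|) ≈ 0.1006
m = L - C/2 = 0.22 - 0.0616 = 0.1584
Sector ⌊H'⌋ = 0 → (R',G',B') = (0.1232, ≈0.1006, 0.0)
RGB = ((R'+m)×255, (G'+m)×255, (B'+m)×255) = (71.808, 66.0484, 40.392)
Round half up → RGB(72, 66, 40)


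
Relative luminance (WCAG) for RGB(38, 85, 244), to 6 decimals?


Linearize each channel (sRGB transfer function): c = v/255; c_lin = c/12.92 if c ≤ 0.04045, else ((c+0.055)/1.055)^2.4
  R: 38/255 ≈ 0.149020 > 0.04045 → ((0.149020+0.055)/1.055)^2.4 ≈ 0.019382
  G: 85/255 ≈ 0.333333 > 0.04045 → ((0.333333+0.055)/1.055)^2.4 ≈ 0.090842
  B: 244/255 ≈ 0.956863 > 0.04045 → ((0.956863+0.055)/1.055)^2.4 ≈ 0.904661
R_lin = 0.019382, G_lin = 0.090842, B_lin = 0.904661
L = 0.2126×R + 0.7152×G + 0.0722×B
L = 0.2126×0.019382 + 0.7152×0.090842 + 0.0722×0.904661
L ≈ 0.134407


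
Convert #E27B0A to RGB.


E2 → 226 (R)
7B → 123 (G)
0A → 10 (B)
= RGB(226, 123, 10)


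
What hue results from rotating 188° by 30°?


New hue = (H + rotation) mod 360
New hue = (188 + 30) mod 360
= 218 mod 360
= 218°


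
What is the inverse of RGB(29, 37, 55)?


Invert: (255-R, 255-G, 255-B)
R: 255-29 = 226
G: 255-37 = 218
B: 255-55 = 200
= RGB(226, 218, 200)


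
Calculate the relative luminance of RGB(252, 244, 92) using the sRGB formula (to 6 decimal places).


Linearize each channel (sRGB transfer function): c = v/255; c_lin = c/12.92 if c ≤ 0.04045, else ((c+0.055)/1.055)^2.4
  R: 252/255 ≈ 0.988235 > 0.04045 → ((0.988235+0.055)/1.055)^2.4 ≈ 0.973445
  G: 244/255 ≈ 0.956863 > 0.04045 → ((0.956863+0.055)/1.055)^2.4 ≈ 0.904661
  B: 92/255 ≈ 0.360784 > 0.04045 → ((0.360784+0.055)/1.055)^2.4 ≈ 0.107023
R_lin = 0.973445, G_lin = 0.904661, B_lin = 0.107023
L = 0.2126×R + 0.7152×G + 0.0722×B
L = 0.2126×0.973445 + 0.7152×0.904661 + 0.0722×0.107023
L ≈ 0.861695


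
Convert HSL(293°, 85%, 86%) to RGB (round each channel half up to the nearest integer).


H=293°, S=0.85, L=0.86
C = (1-|2L-1|)×S = (1-|0.72|)×0.85 = 0.238
H' = H/60 = 293/60 ≈ 4.8833; X = C×(1-|H' mod 2 - 1|) ≈ 0.2102
m = L - C/2 = 0.86 - 0.119 = 0.741
Sector ⌊H'⌋ = 4 → (R',G',B') = (≈0.2102, 0.0, 0.238)
RGB = ((R'+m)×255, (G'+m)×255, (B'+m)×255) = (242.5645, 188.955, 249.645)
Round half up → RGB(243, 189, 250)


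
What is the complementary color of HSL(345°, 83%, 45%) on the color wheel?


Complement = opposite side of color wheel = hue + 180°
H' = (345 + 180) mod 360 = 165°
S and L unchanged.
= HSL(165°, 83%, 45%)


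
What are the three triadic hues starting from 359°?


Triadic: equally spaced at 120° intervals
H1 = 359°
H2 = (359 + 120) mod 360 = 119°
H3 = (359 + 240) mod 360 = 239°
Triadic = 359°, 119°, 239°


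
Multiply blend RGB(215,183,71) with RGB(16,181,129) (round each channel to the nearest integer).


Multiply: C = A×B/255, rounded to nearest integer
R: 215×16/255 = 3440/255 ≈ 13.490 → 13
G: 183×181/255 = 33123/255 ≈ 129.894 → 130
B: 71×129/255 = 9159/255 ≈ 35.918 → 36
= RGB(13, 130, 36)


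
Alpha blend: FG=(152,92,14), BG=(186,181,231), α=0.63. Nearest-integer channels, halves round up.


C = α×F + (1-α)×B, with 1-α = 0.37
R: 0.63×152 + 0.37×186 = 95.76 + 68.82 = 164.58 → 165
G: 0.63×92 + 0.37×181 = 57.96 + 66.97 = 124.93 → 125
B: 0.63×14 + 0.37×231 = 8.82 + 85.47 = 94.29 → 94
= RGB(165, 125, 94)


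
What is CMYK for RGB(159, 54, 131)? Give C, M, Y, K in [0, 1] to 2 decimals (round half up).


R'=159/255≈0.6235, G'=54/255≈0.2118, B'=131/255≈0.5137
K = 1 - max(R',G',B') = 1 - 159/255 = 96/255 = 0.37647… → 0.38
(1-R'-K)/(1-K) simplifies to (max-R)/max with max = 159:
C = (159-159)/159 = 0/159 = 0 → 0.00
M = (159-54)/159 = 105/159 = 0.66037… → 0.66
Y = (159-131)/159 = 28/159 = 0.17610… → 0.18
= CMYK(0.00, 0.66, 0.18, 0.38)


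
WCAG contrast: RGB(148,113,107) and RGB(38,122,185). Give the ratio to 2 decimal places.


Linearize each sRGB channel c=v/255: c/12.92 if c ≤ 0.04045 else ((c+0.055)/1.055)^2.4
L = 0.2126×R_lin + 0.7152×G_lin + 0.0722×B_lin
Color 1 (148,113,107):
  R=148: 148/255≈0.5804 > 0.04045 → ((0.5804+0.055)/1.055)^2.4 ≈ 0.29614
  G=113: 113/255≈0.4431 > 0.04045 → ((0.4431+0.055)/1.055)^2.4 ≈ 0.16513
  B=107: 107/255≈0.4196 > 0.04045 → ((0.4196+0.055)/1.055)^2.4 ≈ 0.14703
  L1 = 0.2126×0.29614 + 0.7152×0.16513 + 0.0722×0.14703 ≈ 0.19168
Color 2 (38,122,185):
  R=38: 38/255≈0.1490 > 0.04045 → ((0.1490+0.055)/1.055)^2.4 ≈ 0.01938
  G=122: 122/255≈0.4784 > 0.04045 → ((0.4784+0.055)/1.055)^2.4 ≈ 0.19462
  B=185: 185/255≈0.7255 > 0.04045 → ((0.7255+0.055)/1.055)^2.4 ≈ 0.48515
  L2 = 0.2126×0.01938 + 0.7152×0.19462 + 0.0722×0.48515 ≈ 0.17834
Lighter = 0.19168, Darker = 0.17834
Ratio = (L_lighter + 0.05) / (L_darker + 0.05)
Ratio = (0.19168 + 0.05) / (0.17834 + 0.05) = 0.24168 / 0.22834 ≈ 1.0584
Ratio ≈ 1.06:1


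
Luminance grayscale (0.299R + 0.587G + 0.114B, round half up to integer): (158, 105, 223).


Gray = 0.299×R + 0.587×G + 0.114×B
Gray = 0.299×158 + 0.587×105 + 0.114×223
Gray = 47.242 + 61.635 + 25.422
Gray = 134.299 → round half up → 134
Gray = 134


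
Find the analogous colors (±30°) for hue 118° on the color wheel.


Base hue: 118°
Left analog: (118 - 30) mod 360 = 88°
Right analog: (118 + 30) mod 360 = 148°
Analogous hues = 88° and 148°


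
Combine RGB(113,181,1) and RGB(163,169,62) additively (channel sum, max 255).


Additive: each channel = min(255, C₁+C₂)
R: 113+163 = 276 → 255
G: 181+169 = 350 → 255
B: 1+62 = 63 → 63
= RGB(255, 255, 63)


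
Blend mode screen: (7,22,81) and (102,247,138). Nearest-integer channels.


Screen: C = 255 - (255-A)×(255-B)/255, rounded to nearest integer
R: 255 - (255-7)×(255-102)/255 = 255 - 37944/255 ≈ 255 - 148.800 = 106.200 → 106
G: 255 - (255-22)×(255-247)/255 = 255 - 1864/255 ≈ 255 - 7.310 = 247.690 → 248
B: 255 - (255-81)×(255-138)/255 = 255 - 20358/255 ≈ 255 - 79.835 = 175.165 → 175
= RGB(106, 248, 175)


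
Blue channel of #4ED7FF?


Color: #4ED7FF
R = 4E = 78
G = D7 = 215
B = FF = 255
Blue = 255


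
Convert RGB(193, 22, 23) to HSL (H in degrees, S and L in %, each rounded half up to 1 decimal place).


Normalize: R'=193/255≈0.7569, G'=22/255≈0.0863, B'=23/255≈0.0902
Max=193/255, Min=22/255, Δ=Max-Min=171/255
L = (Max+Min)/2 = (193+22)/510 = 215/510 = 0.42156… → L = 42.2%
L ≤ 0.5 → S = Δ/(Max+Min) = 171/(193+22) = 171/215 = 0.79534… → S = 79.5%
(the 1/255 factors cancel in S and H, so raw channel differences can be used)
Max is R' → H = 60 × (((G-B)/Δ) mod 6) = 60 × (((22-23)/171) mod 6)
  (-1)/171 = -0.0058…; negative, so add 6 → 5.9941…
  H = 60 × 5.9941… = 359.649…° → H = 359.6°
= HSL(359.6°, 79.5%, 42.2%)


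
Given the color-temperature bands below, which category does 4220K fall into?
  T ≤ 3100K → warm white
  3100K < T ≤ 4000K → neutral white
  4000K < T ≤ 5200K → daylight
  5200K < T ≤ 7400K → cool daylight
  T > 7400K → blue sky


Temperature: 4220K
4000K < 4220K ≤ 5200K → daylight
Classification: daylight


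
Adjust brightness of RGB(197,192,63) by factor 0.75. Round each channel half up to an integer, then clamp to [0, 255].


Multiply each channel by 0.75, round half up, clamp to [0, 255]
R: 197×0.75 = 147.75 → round → 148
G: 192×0.75 = 144
B: 63×0.75 = 47.25 → round → 47
= RGB(148, 144, 47)


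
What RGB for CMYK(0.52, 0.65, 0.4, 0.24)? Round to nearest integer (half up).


R = 255 × (1-C) × (1-K) = 255 × 0.48 × 0.76 = 93.024 → 93
G = 255 × (1-M) × (1-K) = 255 × 0.35 × 0.76 = 67.83 → 68
B = 255 × (1-Y) × (1-K) = 255 × 0.60 × 0.76 = 116.28 → 116
= RGB(93, 68, 116)


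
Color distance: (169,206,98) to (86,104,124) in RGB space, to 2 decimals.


d = √[(R₁-R₂)² + (G₁-G₂)² + (B₁-B₂)²]
d = √[(169-86)² + (206-104)² + (98-124)²]
d = √[6889 + 10404 + 676]
d = √17969
d ≈ 134.05


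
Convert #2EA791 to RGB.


2E → 46 (R)
A7 → 167 (G)
91 → 145 (B)
= RGB(46, 167, 145)


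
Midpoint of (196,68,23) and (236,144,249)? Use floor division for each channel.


Midpoint: each channel = ⌊(C₁+C₂)/2⌋
R: ⌊(196+236)/2⌋ = 216
G: ⌊(68+144)/2⌋ = 106
B: ⌊(23+249)/2⌋ = 136
= RGB(216, 106, 136)


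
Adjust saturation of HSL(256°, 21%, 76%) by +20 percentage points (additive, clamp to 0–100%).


Original S = 21%
Adjustment = +20 percentage points
New S = 21 + (20) = 41
Clamp to [0, 100] → 41
= HSL(256°, 41%, 76%)


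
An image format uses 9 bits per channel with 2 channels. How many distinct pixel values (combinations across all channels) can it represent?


Total bits = 9 bits/channel × 2 channels = 18 bits
Distinct pixel values = 2^18
= 262,144 pixel values


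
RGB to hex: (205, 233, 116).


R = 205 → CD (hex)
G = 233 → E9 (hex)
B = 116 → 74 (hex)
Hex = #CDE974


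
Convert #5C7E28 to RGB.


5C → 92 (R)
7E → 126 (G)
28 → 40 (B)
= RGB(92, 126, 40)


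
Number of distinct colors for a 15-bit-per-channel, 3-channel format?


Total bits = 15 bits/channel × 3 channels = 45 bits
Distinct colors = 2^45
= 35,184,372,088,832 colors


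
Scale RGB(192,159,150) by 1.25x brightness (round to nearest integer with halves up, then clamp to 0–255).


Multiply each channel by 1.25, round half up, clamp to [0, 255]
R: 192×1.25 = 240
G: 159×1.25 = 198.75 → round → 199
B: 150×1.25 = 187.5 → round → 188
= RGB(240, 199, 188)


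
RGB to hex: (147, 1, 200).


R = 147 → 93 (hex)
G = 1 → 01 (hex)
B = 200 → C8 (hex)
Hex = #9301C8


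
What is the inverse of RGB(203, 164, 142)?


Invert: (255-R, 255-G, 255-B)
R: 255-203 = 52
G: 255-164 = 91
B: 255-142 = 113
= RGB(52, 91, 113)


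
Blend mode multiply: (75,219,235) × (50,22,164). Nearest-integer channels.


Multiply: C = A×B/255, rounded to nearest integer
R: 75×50/255 = 3750/255 ≈ 14.706 → 15
G: 219×22/255 = 4818/255 ≈ 18.894 → 19
B: 235×164/255 = 38540/255 ≈ 151.137 → 151
= RGB(15, 19, 151)


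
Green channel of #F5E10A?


Color: #F5E10A
R = F5 = 245
G = E1 = 225
B = 0A = 10
Green = 225


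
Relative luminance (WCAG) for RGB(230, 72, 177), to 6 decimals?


Linearize each channel (sRGB transfer function): c = v/255; c_lin = c/12.92 if c ≤ 0.04045, else ((c+0.055)/1.055)^2.4
  R: 230/255 ≈ 0.901961 > 0.04045 → ((0.901961+0.055)/1.055)^2.4 ≈ 0.791298
  G: 72/255 ≈ 0.282353 > 0.04045 → ((0.282353+0.055)/1.055)^2.4 ≈ 0.064803
  B: 177/255 ≈ 0.694118 > 0.04045 → ((0.694118+0.055)/1.055)^2.4 ≈ 0.439657
R_lin = 0.791298, G_lin = 0.064803, B_lin = 0.439657
L = 0.2126×R + 0.7152×G + 0.0722×B
L = 0.2126×0.791298 + 0.7152×0.064803 + 0.0722×0.439657
L ≈ 0.246320


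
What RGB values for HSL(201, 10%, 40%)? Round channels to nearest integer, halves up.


H=201°, S=0.10, L=0.40
C = (1-|2L-1|)×S = (1-|-0.20|)×0.10 = 0.08
H' = H/60 = 201/60 ≈ 3.3500; X = C×(1-|H' mod 2 - 1|) = 0.052
m = L - C/2 = 0.40 - 0.04 = 0.36
Sector ⌊H'⌋ = 3 → (R',G',B') = (0.0, 0.052, 0.08)
RGB = ((R'+m)×255, (G'+m)×255, (B'+m)×255) = (91.8, 105.06, 112.2)
Round half up → RGB(92, 105, 112)


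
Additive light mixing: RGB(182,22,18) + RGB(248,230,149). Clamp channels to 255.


Additive: each channel = min(255, C₁+C₂)
R: 182+248 = 430 → 255
G: 22+230 = 252 → 252
B: 18+149 = 167 → 167
= RGB(255, 252, 167)


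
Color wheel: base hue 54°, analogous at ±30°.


Base hue: 54°
Left analog: (54 - 30) mod 360 = 24°
Right analog: (54 + 30) mod 360 = 84°
Analogous hues = 24° and 84°


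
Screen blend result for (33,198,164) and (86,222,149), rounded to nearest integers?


Screen: C = 255 - (255-A)×(255-B)/255, rounded to nearest integer
R: 255 - (255-33)×(255-86)/255 = 255 - 37518/255 ≈ 255 - 147.129 = 107.871 → 108
G: 255 - (255-198)×(255-222)/255 = 255 - 1881/255 ≈ 255 - 7.376 = 247.624 → 248
B: 255 - (255-164)×(255-149)/255 = 255 - 9646/255 ≈ 255 - 37.827 = 217.173 → 217
= RGB(108, 248, 217)


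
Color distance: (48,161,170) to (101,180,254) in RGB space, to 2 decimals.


d = √[(R₁-R₂)² + (G₁-G₂)² + (B₁-B₂)²]
d = √[(48-101)² + (161-180)² + (170-254)²]
d = √[2809 + 361 + 7056]
d = √10226
d ≈ 101.12


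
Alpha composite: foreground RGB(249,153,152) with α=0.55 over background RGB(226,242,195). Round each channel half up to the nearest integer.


C = α×F + (1-α)×B, with 1-α = 0.45
R: 0.55×249 + 0.45×226 = 136.95 + 101.70 = 238.65 → 239
G: 0.55×153 + 0.45×242 = 84.15 + 108.90 = 193.05 → 193
B: 0.55×152 + 0.45×195 = 83.60 + 87.75 = 171.35 → 171
= RGB(239, 193, 171)


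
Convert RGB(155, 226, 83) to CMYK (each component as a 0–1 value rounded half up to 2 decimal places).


R'=155/255≈0.6078, G'=226/255≈0.8863, B'=83/255≈0.3255
K = 1 - max(R',G',B') = 1 - 226/255 = 29/255 = 0.11372… → 0.11
(1-R'-K)/(1-K) simplifies to (max-R)/max with max = 226:
C = (226-155)/226 = 71/226 = 0.31415… → 0.31
M = (226-226)/226 = 0/226 = 0 → 0.00
Y = (226-83)/226 = 143/226 = 0.63274… → 0.63
= CMYK(0.31, 0.00, 0.63, 0.11)


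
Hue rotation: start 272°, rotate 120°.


New hue = (H + rotation) mod 360
New hue = (272 + 120) mod 360
= 392 mod 360
= 32°


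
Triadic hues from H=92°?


Triadic: equally spaced at 120° intervals
H1 = 92°
H2 = (92 + 120) mod 360 = 212°
H3 = (92 + 240) mod 360 = 332°
Triadic = 92°, 212°, 332°


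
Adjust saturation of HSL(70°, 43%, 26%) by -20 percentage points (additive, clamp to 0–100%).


Original S = 43%
Adjustment = -20 percentage points
New S = 43 + (-20) = 23
Clamp to [0, 100] → 23
= HSL(70°, 23%, 26%)


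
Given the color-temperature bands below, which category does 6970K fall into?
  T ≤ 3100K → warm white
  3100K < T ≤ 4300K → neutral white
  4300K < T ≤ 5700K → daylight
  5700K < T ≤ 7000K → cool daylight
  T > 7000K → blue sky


Temperature: 6970K
5700K < 6970K ≤ 7000K → cool daylight
Classification: cool daylight


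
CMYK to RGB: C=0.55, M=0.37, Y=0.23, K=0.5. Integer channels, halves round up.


R = 255 × (1-C) × (1-K) = 255 × 0.45 × 0.50 = 57.375 → 57
G = 255 × (1-M) × (1-K) = 255 × 0.63 × 0.50 = 80.325 → 80
B = 255 × (1-Y) × (1-K) = 255 × 0.77 × 0.50 = 98.175 → 98
= RGB(57, 80, 98)


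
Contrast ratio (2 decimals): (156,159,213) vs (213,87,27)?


Linearize each sRGB channel c=v/255: c/12.92 if c ≤ 0.04045 else ((c+0.055)/1.055)^2.4
L = 0.2126×R_lin + 0.7152×G_lin + 0.0722×B_lin
Color 1 (156,159,213):
  R=156: 156/255≈0.6118 > 0.04045 → ((0.6118+0.055)/1.055)^2.4 ≈ 0.33245
  G=159: 159/255≈0.6235 > 0.04045 → ((0.6235+0.055)/1.055)^2.4 ≈ 0.34670
  B=213: 213/255≈0.8353 > 0.04045 → ((0.8353+0.055)/1.055)^2.4 ≈ 0.66539
  L1 = 0.2126×0.33245 + 0.7152×0.34670 + 0.0722×0.66539 ≈ 0.36668
Color 2 (213,87,27):
  R=213: 213/255≈0.8353 > 0.04045 → ((0.8353+0.055)/1.055)^2.4 ≈ 0.66539
  G=87: 87/255≈0.3412 > 0.04045 → ((0.3412+0.055)/1.055)^2.4 ≈ 0.09531
  B=27: 27/255≈0.1059 > 0.04045 → ((0.1059+0.055)/1.055)^2.4 ≈ 0.01096
  L2 = 0.2126×0.66539 + 0.7152×0.09531 + 0.0722×0.01096 ≈ 0.21042
Lighter = 0.36668, Darker = 0.21042
Ratio = (L_lighter + 0.05) / (L_darker + 0.05)
Ratio = (0.36668 + 0.05) / (0.21042 + 0.05) = 0.41668 / 0.26042 ≈ 1.6001
Ratio ≈ 1.60:1


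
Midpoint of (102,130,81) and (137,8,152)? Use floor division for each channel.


Midpoint: each channel = ⌊(C₁+C₂)/2⌋
R: ⌊(102+137)/2⌋ = 119
G: ⌊(130+8)/2⌋ = 69
B: ⌊(81+152)/2⌋ = 116
= RGB(119, 69, 116)


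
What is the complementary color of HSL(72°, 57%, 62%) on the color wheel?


Complement = opposite side of color wheel = hue + 180°
H' = (72 + 180) mod 360 = 252°
S and L unchanged.
= HSL(252°, 57%, 62%)


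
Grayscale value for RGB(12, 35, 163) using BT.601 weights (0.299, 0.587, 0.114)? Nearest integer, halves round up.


Gray = 0.299×R + 0.587×G + 0.114×B
Gray = 0.299×12 + 0.587×35 + 0.114×163
Gray = 3.588 + 20.545 + 18.582
Gray = 42.715 → round half up → 43
Gray = 43


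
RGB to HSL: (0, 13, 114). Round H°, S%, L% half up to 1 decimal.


Normalize: R'=0/255≈0.0000, G'=13/255≈0.0510, B'=114/255≈0.4471
Max=114/255, Min=0/255, Δ=Max-Min=114/255
L = (Max+Min)/2 = (114+0)/510 = 114/510 = 0.22352… → L = 22.4%
L ≤ 0.5 → S = Δ/(Max+Min) = 114/(114+0) = 114/114 = 1 → S = 100.0%
(the 1/255 factors cancel in S and H, so raw channel differences can be used)
Max is B' → H = 60 × ((R-G)/Δ + 4) = 60 × ((0-13)/114 + 4)
  -13/114 + 4 = -0.1140… + 4 = 3.8859…
  H = 60 × 3.8859… = 233.157…° → H = 233.2°
= HSL(233.2°, 100.0%, 22.4%)


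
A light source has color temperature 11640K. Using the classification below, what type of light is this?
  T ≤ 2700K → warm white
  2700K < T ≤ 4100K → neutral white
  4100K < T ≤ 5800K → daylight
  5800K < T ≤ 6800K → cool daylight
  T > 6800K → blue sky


Temperature: 11640K
11640K > 6800K → blue sky
Classification: blue sky


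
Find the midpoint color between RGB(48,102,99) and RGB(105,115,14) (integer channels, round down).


Midpoint: each channel = ⌊(C₁+C₂)/2⌋
R: ⌊(48+105)/2⌋ = 76
G: ⌊(102+115)/2⌋ = 108
B: ⌊(99+14)/2⌋ = 56
= RGB(76, 108, 56)


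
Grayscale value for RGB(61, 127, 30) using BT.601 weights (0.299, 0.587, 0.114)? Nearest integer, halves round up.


Gray = 0.299×R + 0.587×G + 0.114×B
Gray = 0.299×61 + 0.587×127 + 0.114×30
Gray = 18.239 + 74.549 + 3.420
Gray = 96.208 → round half up → 96
Gray = 96


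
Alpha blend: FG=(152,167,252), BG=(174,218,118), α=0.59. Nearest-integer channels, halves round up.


C = α×F + (1-α)×B, with 1-α = 0.41
R: 0.59×152 + 0.41×174 = 89.68 + 71.34 = 161.02 → 161
G: 0.59×167 + 0.41×218 = 98.53 + 89.38 = 187.91 → 188
B: 0.59×252 + 0.41×118 = 148.68 + 48.38 = 197.06 → 197
= RGB(161, 188, 197)


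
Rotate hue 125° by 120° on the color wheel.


New hue = (H + rotation) mod 360
New hue = (125 + 120) mod 360
= 245 mod 360
= 245°


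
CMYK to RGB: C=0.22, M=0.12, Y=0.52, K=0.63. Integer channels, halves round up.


R = 255 × (1-C) × (1-K) = 255 × 0.78 × 0.37 = 73.593 → 74
G = 255 × (1-M) × (1-K) = 255 × 0.88 × 0.37 = 83.028 → 83
B = 255 × (1-Y) × (1-K) = 255 × 0.48 × 0.37 = 45.288 → 45
= RGB(74, 83, 45)


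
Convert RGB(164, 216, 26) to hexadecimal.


R = 164 → A4 (hex)
G = 216 → D8 (hex)
B = 26 → 1A (hex)
Hex = #A4D81A


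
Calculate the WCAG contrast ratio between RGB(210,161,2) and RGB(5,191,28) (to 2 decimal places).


Linearize each sRGB channel c=v/255: c/12.92 if c ≤ 0.04045 else ((c+0.055)/1.055)^2.4
L = 0.2126×R_lin + 0.7152×G_lin + 0.0722×B_lin
Color 1 (210,161,2):
  R=210: 210/255≈0.8235 > 0.04045 → ((0.8235+0.055)/1.055)^2.4 ≈ 0.64448
  G=161: 161/255≈0.6314 > 0.04045 → ((0.6314+0.055)/1.055)^2.4 ≈ 0.35640
  B=2: 2/255≈0.0078 ≤ 0.04045 → 0.0078/12.92 ≈ 0.00061
  L1 = 0.2126×0.64448 + 0.7152×0.35640 + 0.0722×0.00061 ≈ 0.39196
Color 2 (5,191,28):
  R=5: 5/255≈0.0196 ≤ 0.04045 → 0.0196/12.92 ≈ 0.00152
  G=191: 191/255≈0.7490 > 0.04045 → ((0.7490+0.055)/1.055)^2.4 ≈ 0.52100
  B=28: 28/255≈0.1098 > 0.04045 → ((0.1098+0.055)/1.055)^2.4 ≈ 0.01161
  L2 = 0.2126×0.00152 + 0.7152×0.52100 + 0.0722×0.01161 ≈ 0.37378
Lighter = 0.39196, Darker = 0.37378
Ratio = (L_lighter + 0.05) / (L_darker + 0.05)
Ratio = (0.39196 + 0.05) / (0.37378 + 0.05) = 0.44196 / 0.42378 ≈ 1.0429
Ratio ≈ 1.04:1


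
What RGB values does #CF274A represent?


CF → 207 (R)
27 → 39 (G)
4A → 74 (B)
= RGB(207, 39, 74)


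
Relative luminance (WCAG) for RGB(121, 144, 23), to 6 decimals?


Linearize each channel (sRGB transfer function): c = v/255; c_lin = c/12.92 if c ≤ 0.04045, else ((c+0.055)/1.055)^2.4
  R: 121/255 ≈ 0.474510 > 0.04045 → ((0.474510+0.055)/1.055)^2.4 ≈ 0.191202
  G: 144/255 ≈ 0.564706 > 0.04045 → ((0.564706+0.055)/1.055)^2.4 ≈ 0.278894
  B: 23/255 ≈ 0.090196 > 0.04045 → ((0.090196+0.055)/1.055)^2.4 ≈ 0.008568
R_lin = 0.191202, G_lin = 0.278894, B_lin = 0.008568
L = 0.2126×R + 0.7152×G + 0.0722×B
L = 0.2126×0.191202 + 0.7152×0.278894 + 0.0722×0.008568
L ≈ 0.240733


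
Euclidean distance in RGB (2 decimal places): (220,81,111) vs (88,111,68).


d = √[(R₁-R₂)² + (G₁-G₂)² + (B₁-B₂)²]
d = √[(220-88)² + (81-111)² + (111-68)²]
d = √[17424 + 900 + 1849]
d = √20173
d ≈ 142.03


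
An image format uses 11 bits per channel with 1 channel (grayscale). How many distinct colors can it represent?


Total bits = 11 bits/channel × 1 channels = 11 bits
Distinct colors = 2^11
= 2,048 colors


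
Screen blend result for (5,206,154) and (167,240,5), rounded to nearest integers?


Screen: C = 255 - (255-A)×(255-B)/255, rounded to nearest integer
R: 255 - (255-5)×(255-167)/255 = 255 - 22000/255 ≈ 255 - 86.275 = 168.725 → 169
G: 255 - (255-206)×(255-240)/255 = 255 - 735/255 ≈ 255 - 2.882 = 252.118 → 252
B: 255 - (255-154)×(255-5)/255 = 255 - 25250/255 ≈ 255 - 99.020 = 155.980 → 156
= RGB(169, 252, 156)


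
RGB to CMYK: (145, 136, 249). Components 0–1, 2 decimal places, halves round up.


R'=145/255≈0.5686, G'=136/255≈0.5333, B'=249/255≈0.9765
K = 1 - max(R',G',B') = 1 - 249/255 = 6/255 = 0.02352… → 0.02
(1-R'-K)/(1-K) simplifies to (max-R)/max with max = 249:
C = (249-145)/249 = 104/249 = 0.41767… → 0.42
M = (249-136)/249 = 113/249 = 0.45381… → 0.45
Y = (249-249)/249 = 0/249 = 0 → 0.00
= CMYK(0.42, 0.45, 0.00, 0.02)


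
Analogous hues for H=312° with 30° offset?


Base hue: 312°
Left analog: (312 - 30) mod 360 = 282°
Right analog: (312 + 30) mod 360 = 342°
Analogous hues = 282° and 342°


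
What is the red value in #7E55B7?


Color: #7E55B7
R = 7E = 126
G = 55 = 85
B = B7 = 183
Red = 126


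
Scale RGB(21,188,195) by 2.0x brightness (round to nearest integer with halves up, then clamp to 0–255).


Multiply each channel by 2.0, round half up, clamp to [0, 255]
R: 21×2.0 = 42
G: 188×2.0 = 376 → clamp → 255
B: 195×2.0 = 390 → clamp → 255
= RGB(42, 255, 255)


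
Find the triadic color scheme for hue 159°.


Triadic: equally spaced at 120° intervals
H1 = 159°
H2 = (159 + 120) mod 360 = 279°
H3 = (159 + 240) mod 360 = 39°
Triadic = 159°, 279°, 39°


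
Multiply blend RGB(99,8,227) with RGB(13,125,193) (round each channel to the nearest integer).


Multiply: C = A×B/255, rounded to nearest integer
R: 99×13/255 = 1287/255 ≈ 5.047 → 5
G: 8×125/255 = 1000/255 ≈ 3.922 → 4
B: 227×193/255 = 43811/255 ≈ 171.808 → 172
= RGB(5, 4, 172)


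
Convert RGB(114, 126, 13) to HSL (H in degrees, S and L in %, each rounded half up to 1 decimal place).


Normalize: R'=114/255≈0.4471, G'=126/255≈0.4941, B'=13/255≈0.0510
Max=126/255, Min=13/255, Δ=Max-Min=113/255
L = (Max+Min)/2 = (126+13)/510 = 139/510 = 0.27254… → L = 27.3%
L ≤ 0.5 → S = Δ/(Max+Min) = 113/(126+13) = 113/139 = 0.81294… → S = 81.3%
(the 1/255 factors cancel in S and H, so raw channel differences can be used)
Max is G' → H = 60 × ((B-R)/Δ + 2) = 60 × ((13-114)/113 + 2)
  -101/113 + 2 = -0.8938… + 2 = 1.1061…
  H = 60 × 1.1061… = 66.371…° → H = 66.4°
= HSL(66.4°, 81.3%, 27.3%)


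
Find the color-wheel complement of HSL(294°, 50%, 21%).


Complement = opposite side of color wheel = hue + 180°
H' = (294 + 180) mod 360 = 114°
S and L unchanged.
= HSL(114°, 50%, 21%)


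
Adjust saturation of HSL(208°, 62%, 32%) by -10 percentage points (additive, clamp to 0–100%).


Original S = 62%
Adjustment = -10 percentage points
New S = 62 + (-10) = 52
Clamp to [0, 100] → 52
= HSL(208°, 52%, 32%)


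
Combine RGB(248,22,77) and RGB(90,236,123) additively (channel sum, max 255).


Additive: each channel = min(255, C₁+C₂)
R: 248+90 = 338 → 255
G: 22+236 = 258 → 255
B: 77+123 = 200 → 200
= RGB(255, 255, 200)


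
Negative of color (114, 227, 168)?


Invert: (255-R, 255-G, 255-B)
R: 255-114 = 141
G: 255-227 = 28
B: 255-168 = 87
= RGB(141, 28, 87)


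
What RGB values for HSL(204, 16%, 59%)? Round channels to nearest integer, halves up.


H=204°, S=0.16, L=0.59
C = (1-|2L-1|)×S = (1-|0.18|)×0.16 = 0.1312
H' = H/60 = 204/60 ≈ 3.4000; X = C×(1-|H' mod 2 - 1|) = 0.07872
m = L - C/2 = 0.59 - 0.0656 = 0.5244
Sector ⌊H'⌋ = 3 → (R',G',B') = (0.0, 0.07872, 0.1312)
RGB = ((R'+m)×255, (G'+m)×255, (B'+m)×255) = (133.722, 153.7956, 167.178)
Round half up → RGB(134, 154, 167)


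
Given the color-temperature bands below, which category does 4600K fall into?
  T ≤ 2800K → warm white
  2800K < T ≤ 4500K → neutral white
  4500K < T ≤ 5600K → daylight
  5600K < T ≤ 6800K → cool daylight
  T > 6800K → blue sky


Temperature: 4600K
4500K < 4600K ≤ 5600K → daylight
Classification: daylight


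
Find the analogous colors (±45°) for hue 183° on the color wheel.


Base hue: 183°
Left analog: (183 - 45) mod 360 = 138°
Right analog: (183 + 45) mod 360 = 228°
Analogous hues = 138° and 228°


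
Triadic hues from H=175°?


Triadic: equally spaced at 120° intervals
H1 = 175°
H2 = (175 + 120) mod 360 = 295°
H3 = (175 + 240) mod 360 = 55°
Triadic = 175°, 295°, 55°


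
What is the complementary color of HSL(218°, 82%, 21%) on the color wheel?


Complement = opposite side of color wheel = hue + 180°
H' = (218 + 180) mod 360 = 38°
S and L unchanged.
= HSL(38°, 82%, 21%)


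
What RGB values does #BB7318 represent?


BB → 187 (R)
73 → 115 (G)
18 → 24 (B)
= RGB(187, 115, 24)


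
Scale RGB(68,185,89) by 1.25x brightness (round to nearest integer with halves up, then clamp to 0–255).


Multiply each channel by 1.25, round half up, clamp to [0, 255]
R: 68×1.25 = 85
G: 185×1.25 = 231.25 → round → 231
B: 89×1.25 = 111.25 → round → 111
= RGB(85, 231, 111)


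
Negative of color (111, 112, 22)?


Invert: (255-R, 255-G, 255-B)
R: 255-111 = 144
G: 255-112 = 143
B: 255-22 = 233
= RGB(144, 143, 233)


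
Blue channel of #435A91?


Color: #435A91
R = 43 = 67
G = 5A = 90
B = 91 = 145
Blue = 145


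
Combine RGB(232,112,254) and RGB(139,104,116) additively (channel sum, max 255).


Additive: each channel = min(255, C₁+C₂)
R: 232+139 = 371 → 255
G: 112+104 = 216 → 216
B: 254+116 = 370 → 255
= RGB(255, 216, 255)


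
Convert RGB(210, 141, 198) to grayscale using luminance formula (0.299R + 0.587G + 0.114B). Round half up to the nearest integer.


Gray = 0.299×R + 0.587×G + 0.114×B
Gray = 0.299×210 + 0.587×141 + 0.114×198
Gray = 62.790 + 82.767 + 22.572
Gray = 168.129 → round half up → 168
Gray = 168


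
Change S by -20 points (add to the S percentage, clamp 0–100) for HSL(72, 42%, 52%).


Original S = 42%
Adjustment = -20 percentage points
New S = 42 + (-20) = 22
Clamp to [0, 100] → 22
= HSL(72°, 22%, 52%)


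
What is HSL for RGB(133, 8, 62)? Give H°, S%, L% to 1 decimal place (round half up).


Normalize: R'=133/255≈0.5216, G'=8/255≈0.0314, B'=62/255≈0.2431
Max=133/255, Min=8/255, Δ=Max-Min=125/255
L = (Max+Min)/2 = (133+8)/510 = 141/510 = 0.27647… → L = 27.6%
L ≤ 0.5 → S = Δ/(Max+Min) = 125/(133+8) = 125/141 = 0.88652… → S = 88.7%
(the 1/255 factors cancel in S and H, so raw channel differences can be used)
Max is R' → H = 60 × (((G-B)/Δ) mod 6) = 60 × (((8-62)/125) mod 6)
  (-54)/125 = -0.432; negative, so add 6 → 5.568
  H = 60 × 5.568 = 334.08° → H = 334.1°
= HSL(334.1°, 88.7%, 27.6%)


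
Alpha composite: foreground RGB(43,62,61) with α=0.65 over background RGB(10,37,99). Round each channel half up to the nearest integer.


C = α×F + (1-α)×B, with 1-α = 0.35
R: 0.65×43 + 0.35×10 = 27.95 + 3.50 = 31.45 → 31
G: 0.65×62 + 0.35×37 = 40.30 + 12.95 = 53.25 → 53
B: 0.65×61 + 0.35×99 = 39.65 + 34.65 = 74.30 → 74
= RGB(31, 53, 74)


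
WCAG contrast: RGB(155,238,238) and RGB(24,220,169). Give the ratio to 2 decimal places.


Linearize each sRGB channel c=v/255: c/12.92 if c ≤ 0.04045 else ((c+0.055)/1.055)^2.4
L = 0.2126×R_lin + 0.7152×G_lin + 0.0722×B_lin
Color 1 (155,238,238):
  R=155: 155/255≈0.6078 > 0.04045 → ((0.6078+0.055)/1.055)^2.4 ≈ 0.32778
  G=238: 238/255≈0.9333 > 0.04045 → ((0.9333+0.055)/1.055)^2.4 ≈ 0.85499
  B=238: 238/255≈0.9333 > 0.04045 → ((0.9333+0.055)/1.055)^2.4 ≈ 0.85499
  L1 = 0.2126×0.32778 + 0.7152×0.85499 + 0.0722×0.85499 ≈ 0.74291
Color 2 (24,220,169):
  R=24: 24/255≈0.0941 > 0.04045 → ((0.0941+0.055)/1.055)^2.4 ≈ 0.00913
  G=220: 220/255≈0.8627 > 0.04045 → ((0.8627+0.055)/1.055)^2.4 ≈ 0.71569
  B=169: 169/255≈0.6627 > 0.04045 → ((0.6627+0.055)/1.055)^2.4 ≈ 0.39676
  L2 = 0.2126×0.00913 + 0.7152×0.71569 + 0.0722×0.39676 ≈ 0.54245
Lighter = 0.74291, Darker = 0.54245
Ratio = (L_lighter + 0.05) / (L_darker + 0.05)
Ratio = (0.74291 + 0.05) / (0.54245 + 0.05) = 0.79291 / 0.59245 ≈ 1.3383
Ratio ≈ 1.34:1


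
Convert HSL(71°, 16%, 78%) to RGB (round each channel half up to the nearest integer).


H=71°, S=0.16, L=0.78
C = (1-|2L-1|)×S = (1-|0.56|)×0.16 = 0.0704
H' = H/60 = 71/60 ≈ 1.1833; X = C×(1-|H' mod 2 - 1|) ≈ 0.0575
m = L - C/2 = 0.78 - 0.0352 = 0.7448
Sector ⌊H'⌋ = 1 → (R',G',B') = (≈0.0575, 0.0704, 0.0)
RGB = ((R'+m)×255, (G'+m)×255, (B'+m)×255) = (204.5848, 207.876, 189.924)
Round half up → RGB(205, 208, 190)


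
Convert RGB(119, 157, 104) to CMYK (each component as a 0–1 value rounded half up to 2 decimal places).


R'=119/255≈0.4667, G'=157/255≈0.6157, B'=104/255≈0.4078
K = 1 - max(R',G',B') = 1 - 157/255 = 98/255 = 0.38431… → 0.38
(1-R'-K)/(1-K) simplifies to (max-R)/max with max = 157:
C = (157-119)/157 = 38/157 = 0.24203… → 0.24
M = (157-157)/157 = 0/157 = 0 → 0.00
Y = (157-104)/157 = 53/157 = 0.33757… → 0.34
= CMYK(0.24, 0.00, 0.34, 0.38)


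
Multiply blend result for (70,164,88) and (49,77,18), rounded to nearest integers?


Multiply: C = A×B/255, rounded to nearest integer
R: 70×49/255 = 3430/255 ≈ 13.451 → 13
G: 164×77/255 = 12628/255 ≈ 49.522 → 50
B: 88×18/255 = 1584/255 ≈ 6.212 → 6
= RGB(13, 50, 6)


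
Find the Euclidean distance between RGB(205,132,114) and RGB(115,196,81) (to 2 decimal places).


d = √[(R₁-R₂)² + (G₁-G₂)² + (B₁-B₂)²]
d = √[(205-115)² + (132-196)² + (114-81)²]
d = √[8100 + 4096 + 1089]
d = √13285
d ≈ 115.26


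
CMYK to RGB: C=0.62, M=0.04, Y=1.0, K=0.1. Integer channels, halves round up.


R = 255 × (1-C) × (1-K) = 255 × 0.38 × 0.90 = 87.21 → 87
G = 255 × (1-M) × (1-K) = 255 × 0.96 × 0.90 = 220.32 → 220
B = 255 × (1-Y) × (1-K) = 255 × 0.00 × 0.90 = 0
= RGB(87, 220, 0)


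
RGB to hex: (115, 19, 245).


R = 115 → 73 (hex)
G = 19 → 13 (hex)
B = 245 → F5 (hex)
Hex = #7313F5


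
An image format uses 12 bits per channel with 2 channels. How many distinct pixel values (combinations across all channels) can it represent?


Total bits = 12 bits/channel × 2 channels = 24 bits
Distinct pixel values = 2^24
= 16,777,216 pixel values


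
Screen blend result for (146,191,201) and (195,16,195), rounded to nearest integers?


Screen: C = 255 - (255-A)×(255-B)/255, rounded to nearest integer
R: 255 - (255-146)×(255-195)/255 = 255 - 6540/255 ≈ 255 - 25.647 = 229.353 → 229
G: 255 - (255-191)×(255-16)/255 = 255 - 15296/255 ≈ 255 - 59.984 = 195.016 → 195
B: 255 - (255-201)×(255-195)/255 = 255 - 3240/255 ≈ 255 - 12.706 = 242.294 → 242
= RGB(229, 195, 242)


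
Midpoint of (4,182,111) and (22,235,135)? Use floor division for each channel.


Midpoint: each channel = ⌊(C₁+C₂)/2⌋
R: ⌊(4+22)/2⌋ = 13
G: ⌊(182+235)/2⌋ = 208
B: ⌊(111+135)/2⌋ = 123
= RGB(13, 208, 123)


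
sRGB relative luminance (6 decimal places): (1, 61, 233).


Linearize each channel (sRGB transfer function): c = v/255; c_lin = c/12.92 if c ≤ 0.04045, else ((c+0.055)/1.055)^2.4
  R: 1/255 ≈ 0.003922 ≤ 0.04045 → 0.003922/12.92 ≈ 0.000304
  G: 61/255 ≈ 0.239216 > 0.04045 → ((0.239216+0.055)/1.055)^2.4 ≈ 0.046665
  B: 233/255 ≈ 0.913725 > 0.04045 → ((0.913725+0.055)/1.055)^2.4 ≈ 0.814847
R_lin = 0.000304, G_lin = 0.046665, B_lin = 0.814847
L = 0.2126×R + 0.7152×G + 0.0722×B
L = 0.2126×0.000304 + 0.7152×0.046665 + 0.0722×0.814847
L ≈ 0.092271


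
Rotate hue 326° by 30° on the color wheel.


New hue = (H + rotation) mod 360
New hue = (326 + 30) mod 360
= 356 mod 360
= 356°


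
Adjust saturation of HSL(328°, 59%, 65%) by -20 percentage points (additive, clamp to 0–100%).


Original S = 59%
Adjustment = -20 percentage points
New S = 59 + (-20) = 39
Clamp to [0, 100] → 39
= HSL(328°, 39%, 65%)


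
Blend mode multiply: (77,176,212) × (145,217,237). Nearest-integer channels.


Multiply: C = A×B/255, rounded to nearest integer
R: 77×145/255 = 11165/255 ≈ 43.784 → 44
G: 176×217/255 = 38192/255 ≈ 149.773 → 150
B: 212×237/255 = 50244/255 ≈ 197.035 → 197
= RGB(44, 150, 197)


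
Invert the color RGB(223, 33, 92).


Invert: (255-R, 255-G, 255-B)
R: 255-223 = 32
G: 255-33 = 222
B: 255-92 = 163
= RGB(32, 222, 163)


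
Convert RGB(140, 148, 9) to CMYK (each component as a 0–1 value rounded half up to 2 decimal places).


R'=140/255≈0.5490, G'=148/255≈0.5804, B'=9/255≈0.0353
K = 1 - max(R',G',B') = 1 - 148/255 = 107/255 = 0.41960… → 0.42
(1-R'-K)/(1-K) simplifies to (max-R)/max with max = 148:
C = (148-140)/148 = 8/148 = 0.05405… → 0.05
M = (148-148)/148 = 0/148 = 0 → 0.00
Y = (148-9)/148 = 139/148 = 0.93918… → 0.94
= CMYK(0.05, 0.00, 0.94, 0.42)


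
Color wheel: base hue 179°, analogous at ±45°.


Base hue: 179°
Left analog: (179 - 45) mod 360 = 134°
Right analog: (179 + 45) mod 360 = 224°
Analogous hues = 134° and 224°


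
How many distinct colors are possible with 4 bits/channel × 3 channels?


Total bits = 4 bits/channel × 3 channels = 12 bits
Distinct colors = 2^12
= 4,096 colors
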